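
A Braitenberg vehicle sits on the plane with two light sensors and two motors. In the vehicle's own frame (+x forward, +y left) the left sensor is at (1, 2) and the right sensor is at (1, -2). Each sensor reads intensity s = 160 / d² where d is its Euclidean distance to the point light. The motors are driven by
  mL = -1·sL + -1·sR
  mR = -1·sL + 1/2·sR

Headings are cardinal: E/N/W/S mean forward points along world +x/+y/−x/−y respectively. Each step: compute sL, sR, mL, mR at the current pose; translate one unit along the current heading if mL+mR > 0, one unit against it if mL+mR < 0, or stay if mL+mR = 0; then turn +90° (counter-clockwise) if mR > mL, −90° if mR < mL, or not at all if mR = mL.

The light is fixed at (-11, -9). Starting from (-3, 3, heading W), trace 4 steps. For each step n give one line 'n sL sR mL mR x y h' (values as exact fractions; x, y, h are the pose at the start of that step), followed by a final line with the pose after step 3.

n=0: pose=(-3,3,W); sL=160/149, sR=32/49; mL=-12608/7301, mR=-5456/7301; mL+mR=-18064/7301 → advance -1; mR−mL=48/49 → turn +1·90°
n=1: pose=(-2,3,S); sL=80/121, sR=16/17; mL=-3296/2057, mR=-392/2057; mL+mR=-3688/2057 → advance -1; mR−mL=24/17 → turn +1·90°
n=2: pose=(-2,4,E); sL=32/65, sR=160/221; mL=-1344/1105, mR=-144/1105; mL+mR=-1488/1105 → advance -1; mR−mL=240/221 → turn +1·90°
n=3: pose=(-3,4,N); sL=20/29, sR=20/37; mL=-1320/1073, mR=-450/1073; mL+mR=-1770/1073 → advance -1; mR−mL=30/37 → turn +1·90°

0 160/149 32/49 -12608/7301 -5456/7301 -3 3 W
1 80/121 16/17 -3296/2057 -392/2057 -2 3 S
2 32/65 160/221 -1344/1105 -144/1105 -2 4 E
3 20/29 20/37 -1320/1073 -450/1073 -3 4 N
final -3 3 W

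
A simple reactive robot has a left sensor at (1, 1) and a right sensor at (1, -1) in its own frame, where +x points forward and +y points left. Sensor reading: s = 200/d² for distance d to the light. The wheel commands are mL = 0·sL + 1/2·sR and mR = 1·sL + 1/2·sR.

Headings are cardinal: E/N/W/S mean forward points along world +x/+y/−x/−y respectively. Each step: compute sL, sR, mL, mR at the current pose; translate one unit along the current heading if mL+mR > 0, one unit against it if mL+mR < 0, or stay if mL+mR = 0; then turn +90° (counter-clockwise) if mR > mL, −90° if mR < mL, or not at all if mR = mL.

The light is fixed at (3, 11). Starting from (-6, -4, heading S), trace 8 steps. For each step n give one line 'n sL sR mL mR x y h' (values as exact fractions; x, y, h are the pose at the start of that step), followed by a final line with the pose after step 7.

n=0: pose=(-6,-4,S); sL=5/8, sR=50/89; mL=25/89, mR=645/712; mL+mR=845/712 → advance +1; mR−mL=5/8 → turn +1·90°
n=1: pose=(-6,-5,E); sL=200/289, sR=200/353; mL=100/353, mR=99500/102017; mL+mR=128400/102017 → advance +1; mR−mL=200/289 → turn +1·90°
n=2: pose=(-5,-5,N); sL=100/153, sR=100/137; mL=50/137, mR=21350/20961; mL+mR=29000/20961 → advance +1; mR−mL=100/153 → turn +1·90°
n=3: pose=(-5,-4,W); sL=200/337, sR=200/277; mL=100/277, mR=89100/93349; mL+mR=122800/93349 → advance +1; mR−mL=200/337 → turn +1·90°
n=4: pose=(-6,-4,S); sL=5/8, sR=50/89; mL=25/89, mR=645/712; mL+mR=845/712 → advance +1; mR−mL=5/8 → turn +1·90°
n=5: pose=(-6,-5,E); sL=200/289, sR=200/353; mL=100/353, mR=99500/102017; mL+mR=128400/102017 → advance +1; mR−mL=200/289 → turn +1·90°
n=6: pose=(-5,-5,N); sL=100/153, sR=100/137; mL=50/137, mR=21350/20961; mL+mR=29000/20961 → advance +1; mR−mL=100/153 → turn +1·90°
n=7: pose=(-5,-4,W); sL=200/337, sR=200/277; mL=100/277, mR=89100/93349; mL+mR=122800/93349 → advance +1; mR−mL=200/337 → turn +1·90°

0 5/8 50/89 25/89 645/712 -6 -4 S
1 200/289 200/353 100/353 99500/102017 -6 -5 E
2 100/153 100/137 50/137 21350/20961 -5 -5 N
3 200/337 200/277 100/277 89100/93349 -5 -4 W
4 5/8 50/89 25/89 645/712 -6 -4 S
5 200/289 200/353 100/353 99500/102017 -6 -5 E
6 100/153 100/137 50/137 21350/20961 -5 -5 N
7 200/337 200/277 100/277 89100/93349 -5 -4 W
final -6 -4 S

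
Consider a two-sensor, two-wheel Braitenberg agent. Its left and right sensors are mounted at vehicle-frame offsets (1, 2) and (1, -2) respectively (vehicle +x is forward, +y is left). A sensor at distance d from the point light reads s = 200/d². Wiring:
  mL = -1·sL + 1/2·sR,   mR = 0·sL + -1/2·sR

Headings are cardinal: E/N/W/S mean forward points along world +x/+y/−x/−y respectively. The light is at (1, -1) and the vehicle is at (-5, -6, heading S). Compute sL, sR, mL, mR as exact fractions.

left sensor world pos  = (-3, -7); dL² = 52
right sensor world pos = (-7, -7); dR² = 100
sL = 200/52 = 50/13
sR = 200/100 = 2
mL = -1·sL + 1/2·sR = -37/13
mR = 0·sL + -1/2·sR = -1

50/13 2 -37/13 -1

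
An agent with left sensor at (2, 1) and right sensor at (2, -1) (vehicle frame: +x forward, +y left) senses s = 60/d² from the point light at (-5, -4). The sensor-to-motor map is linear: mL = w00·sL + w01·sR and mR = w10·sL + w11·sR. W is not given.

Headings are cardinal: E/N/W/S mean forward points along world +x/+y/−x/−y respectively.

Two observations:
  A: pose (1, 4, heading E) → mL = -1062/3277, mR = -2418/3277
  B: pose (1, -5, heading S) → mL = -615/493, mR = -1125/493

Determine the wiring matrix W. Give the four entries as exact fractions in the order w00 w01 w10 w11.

1/2 -1 -1/2 -1

obs A: pose=(1,4,E) → sL=12/29, sR=60/113, mL=-1062/3277, mR=-2418/3277
obs B: pose=(1,-5,S) → sL=30/29, sR=30/17, mL=-615/493, mR=-1125/493
sensor matrix S = [[12/29, 60/113], [30/29, 30/17]]; det S = 10080/55709
solve [mL_A; mL_B] = S·[w00; w01] and [mR_A; mR_B] = S·[w10; w11]:
  w00 = 1/2, w01 = -1, w10 = -1/2, w11 = -1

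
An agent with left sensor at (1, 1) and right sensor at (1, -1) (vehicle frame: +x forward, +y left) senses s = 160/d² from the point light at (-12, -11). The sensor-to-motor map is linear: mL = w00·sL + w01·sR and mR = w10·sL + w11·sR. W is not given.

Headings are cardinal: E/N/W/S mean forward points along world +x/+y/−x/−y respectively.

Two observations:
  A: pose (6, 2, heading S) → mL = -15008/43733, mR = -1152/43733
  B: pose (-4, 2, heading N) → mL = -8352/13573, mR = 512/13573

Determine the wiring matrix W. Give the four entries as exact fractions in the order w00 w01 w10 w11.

obs A: pose=(6,2,S) → sL=32/101, sR=160/433, mL=-15008/43733, mR=-1152/43733
obs B: pose=(-4,2,N) → sL=32/49, sR=160/277, mL=-8352/13573, mR=512/13573
sensor matrix S = [[32/101, 160/433], [32/49, 160/277]]; det S = -34611200/593588009
solve [mL_A; mL_B] = S·[w00; w01] and [mR_A; mR_B] = S·[w10; w11]:
  w00 = -1/2, w01 = -1/2, w10 = 1/2, w11 = -1/2

-1/2 -1/2 1/2 -1/2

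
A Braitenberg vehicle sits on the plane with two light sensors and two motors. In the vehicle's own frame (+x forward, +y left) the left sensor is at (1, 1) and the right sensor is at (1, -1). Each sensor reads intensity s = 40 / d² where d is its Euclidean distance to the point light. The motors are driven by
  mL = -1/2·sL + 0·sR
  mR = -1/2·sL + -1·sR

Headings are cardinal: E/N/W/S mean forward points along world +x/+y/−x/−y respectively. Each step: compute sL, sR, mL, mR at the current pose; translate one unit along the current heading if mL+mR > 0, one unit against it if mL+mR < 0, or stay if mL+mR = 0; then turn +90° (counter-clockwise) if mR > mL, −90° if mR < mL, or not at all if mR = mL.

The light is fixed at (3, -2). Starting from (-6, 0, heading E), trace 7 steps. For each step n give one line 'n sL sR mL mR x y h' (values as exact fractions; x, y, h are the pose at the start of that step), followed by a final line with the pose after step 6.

n=0: pose=(-6,0,E); sL=40/73, sR=8/13; mL=-20/73, mR=-844/949; mL+mR=-1104/949 → advance -1; mR−mL=-8/13 → turn -1·90°
n=1: pose=(-7,0,S); sL=20/41, sR=20/61; mL=-10/41, mR=-1430/2501; mL+mR=-2040/2501 → advance -1; mR−mL=-20/61 → turn -1·90°
n=2: pose=(-7,1,W); sL=8/25, sR=40/137; mL=-4/25, mR=-1548/3425; mL+mR=-2096/3425 → advance -1; mR−mL=-40/137 → turn -1·90°
n=3: pose=(-6,1,N); sL=10/29, sR=1/2; mL=-5/29, mR=-39/58; mL+mR=-49/58 → advance -1; mR−mL=-1/2 → turn -1·90°
n=4: pose=(-6,0,E); sL=40/73, sR=8/13; mL=-20/73, mR=-844/949; mL+mR=-1104/949 → advance -1; mR−mL=-8/13 → turn -1·90°
n=5: pose=(-7,0,S); sL=20/41, sR=20/61; mL=-10/41, mR=-1430/2501; mL+mR=-2040/2501 → advance -1; mR−mL=-20/61 → turn -1·90°
n=6: pose=(-7,1,W); sL=8/25, sR=40/137; mL=-4/25, mR=-1548/3425; mL+mR=-2096/3425 → advance -1; mR−mL=-40/137 → turn -1·90°

0 40/73 8/13 -20/73 -844/949 -6 0 E
1 20/41 20/61 -10/41 -1430/2501 -7 0 S
2 8/25 40/137 -4/25 -1548/3425 -7 1 W
3 10/29 1/2 -5/29 -39/58 -6 1 N
4 40/73 8/13 -20/73 -844/949 -6 0 E
5 20/41 20/61 -10/41 -1430/2501 -7 0 S
6 8/25 40/137 -4/25 -1548/3425 -7 1 W
final -6 1 N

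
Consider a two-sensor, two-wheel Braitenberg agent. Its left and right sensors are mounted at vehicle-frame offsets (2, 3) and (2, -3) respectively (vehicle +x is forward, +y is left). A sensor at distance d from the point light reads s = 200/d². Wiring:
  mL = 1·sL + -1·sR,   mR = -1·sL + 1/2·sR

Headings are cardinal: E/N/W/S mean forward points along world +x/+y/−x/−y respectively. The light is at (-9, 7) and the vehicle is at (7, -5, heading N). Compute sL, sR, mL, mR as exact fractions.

200/269 200/461 38400/124009 -65300/124009

left sensor world pos  = (4, -3); dL² = 269
right sensor world pos = (10, -3); dR² = 461
sL = 200/269 = 200/269
sR = 200/461 = 200/461
mL = 1·sL + -1·sR = 38400/124009
mR = -1·sL + 1/2·sR = -65300/124009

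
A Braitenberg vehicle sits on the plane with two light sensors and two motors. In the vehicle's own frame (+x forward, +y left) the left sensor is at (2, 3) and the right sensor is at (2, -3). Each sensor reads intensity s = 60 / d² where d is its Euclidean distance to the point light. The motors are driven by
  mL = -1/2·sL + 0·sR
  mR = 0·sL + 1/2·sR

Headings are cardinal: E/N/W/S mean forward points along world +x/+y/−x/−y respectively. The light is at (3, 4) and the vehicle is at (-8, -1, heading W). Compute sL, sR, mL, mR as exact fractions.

60/233 60/173 -30/233 30/173

left sensor world pos  = (-10, -4); dL² = 233
right sensor world pos = (-10, 2); dR² = 173
sL = 60/233 = 60/233
sR = 60/173 = 60/173
mL = -1/2·sL + 0·sR = -30/233
mR = 0·sL + 1/2·sR = 30/173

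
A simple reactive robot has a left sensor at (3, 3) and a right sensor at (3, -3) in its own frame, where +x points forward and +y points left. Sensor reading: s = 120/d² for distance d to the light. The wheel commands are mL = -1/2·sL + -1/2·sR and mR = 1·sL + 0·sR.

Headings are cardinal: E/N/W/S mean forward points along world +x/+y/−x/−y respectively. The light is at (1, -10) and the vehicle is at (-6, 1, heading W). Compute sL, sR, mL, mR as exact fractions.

30/41 15/37 -1725/3034 30/41

left sensor world pos  = (-9, -2); dL² = 164
right sensor world pos = (-9, 4); dR² = 296
sL = 120/164 = 30/41
sR = 120/296 = 15/37
mL = -1/2·sL + -1/2·sR = -1725/3034
mR = 1·sL + 0·sR = 30/41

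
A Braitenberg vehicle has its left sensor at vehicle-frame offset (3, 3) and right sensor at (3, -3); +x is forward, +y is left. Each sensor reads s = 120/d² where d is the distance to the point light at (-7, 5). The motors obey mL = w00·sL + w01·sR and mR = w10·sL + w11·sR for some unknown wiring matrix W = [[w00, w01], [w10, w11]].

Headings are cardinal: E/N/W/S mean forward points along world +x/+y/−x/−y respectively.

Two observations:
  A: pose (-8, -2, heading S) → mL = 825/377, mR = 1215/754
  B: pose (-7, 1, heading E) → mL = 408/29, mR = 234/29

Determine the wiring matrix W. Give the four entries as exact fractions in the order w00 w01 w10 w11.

obs A: pose=(-8,-2,S) → sL=15/13, sR=30/29, mL=825/377, mR=1215/754
obs B: pose=(-7,1,E) → sL=12, sR=60/29, mL=408/29, mR=234/29
sensor matrix S = [[15/13, 30/29], [12, 60/29]]; det S = -3780/377
solve [mL_A; mL_B] = S·[w00; w01] and [mR_A; mR_B] = S·[w10; w11]:
  w00 = 1, w01 = 1, w10 = 1/2, w11 = 1

1 1 1/2 1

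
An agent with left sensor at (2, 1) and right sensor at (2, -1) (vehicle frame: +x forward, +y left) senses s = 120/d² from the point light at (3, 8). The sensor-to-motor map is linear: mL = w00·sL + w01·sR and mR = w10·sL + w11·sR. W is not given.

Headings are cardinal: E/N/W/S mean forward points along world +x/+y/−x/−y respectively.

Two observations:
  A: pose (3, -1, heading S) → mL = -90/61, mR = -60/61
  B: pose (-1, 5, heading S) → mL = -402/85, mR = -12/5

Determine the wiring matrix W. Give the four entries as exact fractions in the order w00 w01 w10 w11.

obs A: pose=(3,-1,S) → sL=60/61, sR=60/61, mL=-90/61, mR=-60/61
obs B: pose=(-1,5,S) → sL=60/17, sR=12/5, mL=-402/85, mR=-12/5
sensor matrix S = [[60/61, 60/61], [60/17, 12/5]]; det S = -1152/1037
solve [mL_A; mL_B] = S·[w00; w01] and [mR_A; mR_B] = S·[w10; w11]:
  w00 = -1, w01 = -1/2, w10 = 0, w11 = -1

-1 -1/2 0 -1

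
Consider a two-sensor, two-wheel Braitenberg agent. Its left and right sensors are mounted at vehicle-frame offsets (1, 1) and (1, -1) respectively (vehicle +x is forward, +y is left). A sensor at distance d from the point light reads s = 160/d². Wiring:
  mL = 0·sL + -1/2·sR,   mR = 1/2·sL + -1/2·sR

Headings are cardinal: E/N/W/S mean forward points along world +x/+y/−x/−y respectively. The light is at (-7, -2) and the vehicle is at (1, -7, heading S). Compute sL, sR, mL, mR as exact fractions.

left sensor world pos  = (2, -8); dL² = 117
right sensor world pos = (0, -8); dR² = 85
sL = 160/117 = 160/117
sR = 160/85 = 32/17
mL = 0·sL + -1/2·sR = -16/17
mR = 1/2·sL + -1/2·sR = -512/1989

160/117 32/17 -16/17 -512/1989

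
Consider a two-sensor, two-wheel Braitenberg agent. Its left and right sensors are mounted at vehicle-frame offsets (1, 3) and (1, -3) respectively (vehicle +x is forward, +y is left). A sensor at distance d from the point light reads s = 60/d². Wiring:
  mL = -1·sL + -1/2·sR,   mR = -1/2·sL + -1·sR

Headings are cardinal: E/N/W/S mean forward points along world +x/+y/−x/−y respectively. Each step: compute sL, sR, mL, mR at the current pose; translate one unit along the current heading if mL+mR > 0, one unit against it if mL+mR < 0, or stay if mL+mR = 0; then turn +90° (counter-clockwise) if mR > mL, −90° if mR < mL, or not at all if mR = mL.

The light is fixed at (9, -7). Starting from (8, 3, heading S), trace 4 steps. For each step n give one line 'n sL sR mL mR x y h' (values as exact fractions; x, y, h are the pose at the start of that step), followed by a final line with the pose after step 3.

0 12/17 60/97 -1674/1649 -1602/1649 8 3 S
1 15/49 15/16 -1215/1568 -855/784 8 4 E
2 60/101 12/25 -2106/2525 -1962/2525 7 4 S
3 30/113 30/41 -2925/4633 -4005/4633 7 5 E
final 6 5 S

n=0: pose=(8,3,S); sL=12/17, sR=60/97; mL=-1674/1649, mR=-1602/1649; mL+mR=-3276/1649 → advance -1; mR−mL=72/1649 → turn +1·90°
n=1: pose=(8,4,E); sL=15/49, sR=15/16; mL=-1215/1568, mR=-855/784; mL+mR=-2925/1568 → advance -1; mR−mL=-495/1568 → turn -1·90°
n=2: pose=(7,4,S); sL=60/101, sR=12/25; mL=-2106/2525, mR=-1962/2525; mL+mR=-4068/2525 → advance -1; mR−mL=144/2525 → turn +1·90°
n=3: pose=(7,5,E); sL=30/113, sR=30/41; mL=-2925/4633, mR=-4005/4633; mL+mR=-6930/4633 → advance -1; mR−mL=-1080/4633 → turn -1·90°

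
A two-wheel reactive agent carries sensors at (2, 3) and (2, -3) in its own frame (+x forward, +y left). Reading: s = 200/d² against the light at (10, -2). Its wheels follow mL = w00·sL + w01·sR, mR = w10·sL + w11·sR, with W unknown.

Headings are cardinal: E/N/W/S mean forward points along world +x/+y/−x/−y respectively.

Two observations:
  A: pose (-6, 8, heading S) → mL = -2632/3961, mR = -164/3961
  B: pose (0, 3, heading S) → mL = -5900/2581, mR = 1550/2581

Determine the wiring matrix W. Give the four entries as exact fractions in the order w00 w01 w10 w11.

-1/2 -1/2 1/2 -1

obs A: pose=(-6,8,S) → sL=200/233, sR=8/17, mL=-2632/3961, mR=-164/3961
obs B: pose=(0,3,S) → sL=100/29, sR=100/89, mL=-5900/2581, mR=1550/2581
sensor matrix S = [[200/233, 8/17], [100/29, 100/89]]; det S = -6729600/10223341
solve [mL_A; mL_B] = S·[w00; w01] and [mR_A; mR_B] = S·[w10; w11]:
  w00 = -1/2, w01 = -1/2, w10 = 1/2, w11 = -1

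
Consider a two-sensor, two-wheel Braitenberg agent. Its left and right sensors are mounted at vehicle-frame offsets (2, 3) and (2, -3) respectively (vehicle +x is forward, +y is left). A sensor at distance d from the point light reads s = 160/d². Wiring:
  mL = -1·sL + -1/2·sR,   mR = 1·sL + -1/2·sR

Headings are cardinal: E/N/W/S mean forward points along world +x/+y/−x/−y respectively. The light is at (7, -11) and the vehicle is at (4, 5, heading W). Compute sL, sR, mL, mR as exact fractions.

80/97 80/193 -19320/18721 11560/18721

left sensor world pos  = (2, 2); dL² = 194
right sensor world pos = (2, 8); dR² = 386
sL = 160/194 = 80/97
sR = 160/386 = 80/193
mL = -1·sL + -1/2·sR = -19320/18721
mR = 1·sL + -1/2·sR = 11560/18721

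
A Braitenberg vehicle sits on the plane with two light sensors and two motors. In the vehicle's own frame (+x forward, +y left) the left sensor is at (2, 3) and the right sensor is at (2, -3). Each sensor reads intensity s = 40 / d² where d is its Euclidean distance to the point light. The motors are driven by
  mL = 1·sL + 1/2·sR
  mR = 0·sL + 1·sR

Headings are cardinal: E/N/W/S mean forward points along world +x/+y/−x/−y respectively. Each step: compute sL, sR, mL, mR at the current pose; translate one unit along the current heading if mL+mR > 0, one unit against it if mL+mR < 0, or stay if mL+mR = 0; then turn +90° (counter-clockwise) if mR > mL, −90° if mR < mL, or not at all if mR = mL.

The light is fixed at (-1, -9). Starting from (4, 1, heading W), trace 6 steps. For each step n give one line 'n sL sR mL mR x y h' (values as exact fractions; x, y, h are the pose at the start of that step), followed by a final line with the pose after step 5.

n=0: pose=(4,1,W); sL=20/29, sR=20/89; mL=2070/2581, mR=20/89; mL+mR=2650/2581 → advance +1; mR−mL=-1490/2581 → turn -1·90°
n=1: pose=(3,1,N); sL=8/29, sR=40/193; mL=2124/5597, mR=40/193; mL+mR=3284/5597 → advance +1; mR−mL=-964/5597 → turn -1·90°
n=2: pose=(3,2,E); sL=5/29, sR=2/5; mL=54/145, mR=2/5; mL+mR=112/145 → advance +1; mR−mL=4/145 → turn +1·90°
n=3: pose=(4,2,N); sL=40/173, sR=40/233; mL=12780/40309, mR=40/233; mL+mR=19700/40309 → advance +1; mR−mL=-5860/40309 → turn -1·90°
n=4: pose=(4,3,E); sL=20/137, sR=4/13; mL=534/1781, mR=4/13; mL+mR=1082/1781 → advance +1; mR−mL=14/1781 → turn +1·90°
n=5: pose=(5,3,N); sL=8/41, sR=40/277; mL=3036/11357, mR=40/277; mL+mR=4676/11357 → advance +1; mR−mL=-1396/11357 → turn -1·90°

0 20/29 20/89 2070/2581 20/89 4 1 W
1 8/29 40/193 2124/5597 40/193 3 1 N
2 5/29 2/5 54/145 2/5 3 2 E
3 40/173 40/233 12780/40309 40/233 4 2 N
4 20/137 4/13 534/1781 4/13 4 3 E
5 8/41 40/277 3036/11357 40/277 5 3 N
final 5 4 E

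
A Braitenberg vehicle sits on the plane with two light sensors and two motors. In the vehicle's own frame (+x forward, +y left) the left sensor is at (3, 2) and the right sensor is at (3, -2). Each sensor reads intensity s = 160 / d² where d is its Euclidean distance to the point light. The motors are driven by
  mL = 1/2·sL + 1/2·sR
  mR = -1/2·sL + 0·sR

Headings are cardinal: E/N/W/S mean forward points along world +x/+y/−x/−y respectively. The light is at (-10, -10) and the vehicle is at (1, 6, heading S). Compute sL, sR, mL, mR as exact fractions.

80/169 16/25 2352/4225 -40/169

left sensor world pos  = (3, 3); dL² = 338
right sensor world pos = (-1, 3); dR² = 250
sL = 160/338 = 80/169
sR = 160/250 = 16/25
mL = 1/2·sL + 1/2·sR = 2352/4225
mR = -1/2·sL + 0·sR = -40/169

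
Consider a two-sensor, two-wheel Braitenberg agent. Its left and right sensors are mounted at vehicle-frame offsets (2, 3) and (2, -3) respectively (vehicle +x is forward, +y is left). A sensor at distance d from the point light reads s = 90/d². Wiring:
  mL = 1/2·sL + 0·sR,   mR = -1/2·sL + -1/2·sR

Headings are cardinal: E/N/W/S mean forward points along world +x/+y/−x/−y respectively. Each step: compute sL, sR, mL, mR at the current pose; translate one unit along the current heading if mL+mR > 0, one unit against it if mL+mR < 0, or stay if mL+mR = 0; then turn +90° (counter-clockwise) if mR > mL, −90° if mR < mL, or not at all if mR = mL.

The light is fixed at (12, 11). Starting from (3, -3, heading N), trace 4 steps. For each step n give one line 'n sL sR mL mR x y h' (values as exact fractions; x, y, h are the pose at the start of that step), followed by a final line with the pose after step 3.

0 5/16 1/2 5/32 -13/32 3 -3 N
1 90/193 90/373 45/193 -25470/71989 3 -4 E
2 45/169 45/229 45/338 -8955/38701 2 -4 S
3 90/433 18/53 45/433 -6282/22949 2 -3 W
final 3 -3 N

n=0: pose=(3,-3,N); sL=5/16, sR=1/2; mL=5/32, mR=-13/32; mL+mR=-1/4 → advance -1; mR−mL=-9/16 → turn -1·90°
n=1: pose=(3,-4,E); sL=90/193, sR=90/373; mL=45/193, mR=-25470/71989; mL+mR=-45/373 → advance -1; mR−mL=-42255/71989 → turn -1·90°
n=2: pose=(2,-4,S); sL=45/169, sR=45/229; mL=45/338, mR=-8955/38701; mL+mR=-45/458 → advance -1; mR−mL=-28215/77402 → turn -1·90°
n=3: pose=(2,-3,W); sL=90/433, sR=18/53; mL=45/433, mR=-6282/22949; mL+mR=-9/53 → advance -1; mR−mL=-8667/22949 → turn -1·90°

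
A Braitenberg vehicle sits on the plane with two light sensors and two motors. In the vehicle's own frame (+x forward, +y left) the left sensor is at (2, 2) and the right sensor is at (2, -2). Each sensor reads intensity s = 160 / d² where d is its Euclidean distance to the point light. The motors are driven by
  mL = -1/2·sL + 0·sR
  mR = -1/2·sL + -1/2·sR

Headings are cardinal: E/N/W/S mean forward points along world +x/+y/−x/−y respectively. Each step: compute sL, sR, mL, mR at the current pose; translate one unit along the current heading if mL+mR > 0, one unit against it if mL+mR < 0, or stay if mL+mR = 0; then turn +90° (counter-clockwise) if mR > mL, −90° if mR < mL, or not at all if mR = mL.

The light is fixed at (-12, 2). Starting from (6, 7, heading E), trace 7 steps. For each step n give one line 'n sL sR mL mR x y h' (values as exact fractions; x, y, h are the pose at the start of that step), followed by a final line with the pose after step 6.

0 160/449 160/409 -80/449 -68640/183641 6 7 E
1 16/37 80/117 -8/37 -2416/4329 5 7 S
2 160/241 160/289 -80/241 -42400/69649 5 8 W
3 1/2 10/29 -1/4 -49/116 6 8 N
4 160/449 160/409 -80/449 -68640/183641 6 7 E
5 16/37 80/117 -8/37 -2416/4329 5 7 S
6 160/241 160/289 -80/241 -42400/69649 5 8 W
final 6 8 N

n=0: pose=(6,7,E); sL=160/449, sR=160/409; mL=-80/449, mR=-68640/183641; mL+mR=-101360/183641 → advance -1; mR−mL=-80/409 → turn -1·90°
n=1: pose=(5,7,S); sL=16/37, sR=80/117; mL=-8/37, mR=-2416/4329; mL+mR=-3352/4329 → advance -1; mR−mL=-40/117 → turn -1·90°
n=2: pose=(5,8,W); sL=160/241, sR=160/289; mL=-80/241, mR=-42400/69649; mL+mR=-65520/69649 → advance -1; mR−mL=-80/289 → turn -1·90°
n=3: pose=(6,8,N); sL=1/2, sR=10/29; mL=-1/4, mR=-49/116; mL+mR=-39/58 → advance -1; mR−mL=-5/29 → turn -1·90°
n=4: pose=(6,7,E); sL=160/449, sR=160/409; mL=-80/449, mR=-68640/183641; mL+mR=-101360/183641 → advance -1; mR−mL=-80/409 → turn -1·90°
n=5: pose=(5,7,S); sL=16/37, sR=80/117; mL=-8/37, mR=-2416/4329; mL+mR=-3352/4329 → advance -1; mR−mL=-40/117 → turn -1·90°
n=6: pose=(5,8,W); sL=160/241, sR=160/289; mL=-80/241, mR=-42400/69649; mL+mR=-65520/69649 → advance -1; mR−mL=-80/289 → turn -1·90°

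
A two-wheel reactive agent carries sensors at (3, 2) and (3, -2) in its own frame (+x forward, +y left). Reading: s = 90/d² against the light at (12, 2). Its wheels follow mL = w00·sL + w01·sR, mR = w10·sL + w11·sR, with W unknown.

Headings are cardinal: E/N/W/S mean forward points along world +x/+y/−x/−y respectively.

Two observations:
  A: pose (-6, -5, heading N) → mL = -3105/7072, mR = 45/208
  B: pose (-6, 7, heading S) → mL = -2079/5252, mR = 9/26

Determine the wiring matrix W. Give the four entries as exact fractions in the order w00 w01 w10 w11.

-1/2 -1 1 0

obs A: pose=(-6,-5,N) → sL=45/208, sR=45/136, mL=-3105/7072, mR=45/208
obs B: pose=(-6,7,S) → sL=9/26, sR=45/202, mL=-2079/5252, mR=9/26
sensor matrix S = [[45/208, 45/136], [9/26, 45/202]]; det S = -3645/54944
solve [mL_A; mL_B] = S·[w00; w01] and [mR_A; mR_B] = S·[w10; w11]:
  w00 = -1/2, w01 = -1, w10 = 1, w11 = 0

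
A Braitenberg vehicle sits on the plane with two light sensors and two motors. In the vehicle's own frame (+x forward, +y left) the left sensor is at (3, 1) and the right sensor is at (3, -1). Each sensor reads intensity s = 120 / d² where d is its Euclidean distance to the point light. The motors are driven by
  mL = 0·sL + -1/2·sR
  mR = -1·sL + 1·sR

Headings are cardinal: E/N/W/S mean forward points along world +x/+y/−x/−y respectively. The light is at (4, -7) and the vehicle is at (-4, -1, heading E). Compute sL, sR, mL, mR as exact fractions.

60/37 12/5 -6/5 144/185

left sensor world pos  = (-1, 0); dL² = 74
right sensor world pos = (-1, -2); dR² = 50
sL = 120/74 = 60/37
sR = 120/50 = 12/5
mL = 0·sL + -1/2·sR = -6/5
mR = -1·sL + 1·sR = 144/185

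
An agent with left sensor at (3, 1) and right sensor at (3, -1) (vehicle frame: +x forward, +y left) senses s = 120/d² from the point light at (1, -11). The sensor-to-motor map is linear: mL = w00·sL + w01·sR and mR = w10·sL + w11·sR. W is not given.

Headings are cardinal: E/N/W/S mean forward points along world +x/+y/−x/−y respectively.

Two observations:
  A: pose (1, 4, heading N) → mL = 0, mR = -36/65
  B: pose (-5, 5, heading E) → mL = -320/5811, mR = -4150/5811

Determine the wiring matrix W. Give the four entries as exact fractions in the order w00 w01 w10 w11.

obs A: pose=(1,4,N) → sL=24/65, sR=24/65, mL=0, mR=-36/65
obs B: pose=(-5,5,E) → sL=60/149, sR=20/39, mL=-320/5811, mR=-4150/5811
sensor matrix S = [[24/65, 24/65], [60/149, 20/39]]; det S = 1024/25181
solve [mL_A; mL_B] = S·[w00; w01] and [mR_A; mR_B] = S·[w10; w11]:
  w00 = 1/2, w01 = -1/2, w10 = -1/2, w11 = -1

1/2 -1/2 -1/2 -1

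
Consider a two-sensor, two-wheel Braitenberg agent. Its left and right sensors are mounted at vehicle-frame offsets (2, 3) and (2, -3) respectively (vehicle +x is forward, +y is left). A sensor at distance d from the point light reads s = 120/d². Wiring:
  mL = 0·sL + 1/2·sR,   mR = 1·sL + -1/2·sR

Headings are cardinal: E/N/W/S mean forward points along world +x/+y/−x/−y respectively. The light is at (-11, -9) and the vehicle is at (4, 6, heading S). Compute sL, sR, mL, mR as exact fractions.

120/493 120/313 60/313 7980/154309

left sensor world pos  = (7, 4); dL² = 493
right sensor world pos = (1, 4); dR² = 313
sL = 120/493 = 120/493
sR = 120/313 = 120/313
mL = 0·sL + 1/2·sR = 60/313
mR = 1·sL + -1/2·sR = 7980/154309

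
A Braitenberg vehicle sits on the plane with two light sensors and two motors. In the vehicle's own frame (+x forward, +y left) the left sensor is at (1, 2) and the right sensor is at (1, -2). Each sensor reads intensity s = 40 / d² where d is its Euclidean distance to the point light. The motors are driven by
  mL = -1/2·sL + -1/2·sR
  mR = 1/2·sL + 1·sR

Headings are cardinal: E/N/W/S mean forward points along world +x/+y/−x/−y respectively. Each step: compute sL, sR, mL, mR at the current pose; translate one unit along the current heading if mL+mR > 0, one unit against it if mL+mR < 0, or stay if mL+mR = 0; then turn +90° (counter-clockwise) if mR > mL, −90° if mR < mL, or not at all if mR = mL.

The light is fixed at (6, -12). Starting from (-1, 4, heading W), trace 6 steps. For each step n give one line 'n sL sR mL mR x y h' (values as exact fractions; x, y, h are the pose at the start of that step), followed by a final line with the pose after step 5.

n=0: pose=(-1,4,W); sL=2/13, sR=10/97; mL=-162/1261, mR=227/1261; mL+mR=5/97 → advance +1; mR−mL=389/1261 → turn +1·90°
n=1: pose=(-2,4,S); sL=40/261, sR=8/65; mL=-2344/16965, mR=3388/16965; mL+mR=4/65 → advance +1; mR−mL=5732/16965 → turn +1·90°
n=2: pose=(-2,3,E); sL=20/169, sR=20/109; mL=-2780/18421, mR=4470/18421; mL+mR=10/109 → advance +1; mR−mL=7250/18421 → turn +1·90°
n=3: pose=(-1,3,N); sL=40/337, sR=40/281; mL=-12360/94697, mR=19100/94697; mL+mR=20/281 → advance +1; mR−mL=31460/94697 → turn +1·90°
n=4: pose=(-1,4,W); sL=2/13, sR=10/97; mL=-162/1261, mR=227/1261; mL+mR=5/97 → advance +1; mR−mL=389/1261 → turn +1·90°
n=5: pose=(-2,4,S); sL=40/261, sR=8/65; mL=-2344/16965, mR=3388/16965; mL+mR=4/65 → advance +1; mR−mL=5732/16965 → turn +1·90°

0 2/13 10/97 -162/1261 227/1261 -1 4 W
1 40/261 8/65 -2344/16965 3388/16965 -2 4 S
2 20/169 20/109 -2780/18421 4470/18421 -2 3 E
3 40/337 40/281 -12360/94697 19100/94697 -1 3 N
4 2/13 10/97 -162/1261 227/1261 -1 4 W
5 40/261 8/65 -2344/16965 3388/16965 -2 4 S
final -2 3 E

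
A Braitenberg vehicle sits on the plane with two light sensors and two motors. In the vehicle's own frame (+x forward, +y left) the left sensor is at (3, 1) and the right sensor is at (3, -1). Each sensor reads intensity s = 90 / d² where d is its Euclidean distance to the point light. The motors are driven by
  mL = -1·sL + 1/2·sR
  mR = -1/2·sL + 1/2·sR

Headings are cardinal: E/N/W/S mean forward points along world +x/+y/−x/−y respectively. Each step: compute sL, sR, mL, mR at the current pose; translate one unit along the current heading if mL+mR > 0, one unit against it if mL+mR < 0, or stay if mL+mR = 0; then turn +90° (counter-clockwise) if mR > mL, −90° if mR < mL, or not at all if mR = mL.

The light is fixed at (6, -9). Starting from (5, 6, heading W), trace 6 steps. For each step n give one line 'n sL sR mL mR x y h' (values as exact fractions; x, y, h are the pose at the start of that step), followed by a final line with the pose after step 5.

0 45/106 45/136 -3735/14416 -675/14416 5 6 W
1 18/29 18/29 -9/29 0 6 6 S
2 45/149 5/13 -425/3874 80/1937 6 7 E
3 18/73 90/361 -3213/26353 36/26353 5 7 N
4 45/106 45/136 -3735/14416 -675/14416 5 6 W
5 18/29 18/29 -9/29 0 6 6 S
final 6 7 E

n=0: pose=(5,6,W); sL=45/106, sR=45/136; mL=-3735/14416, mR=-675/14416; mL+mR=-2205/7208 → advance -1; mR−mL=45/212 → turn +1·90°
n=1: pose=(6,6,S); sL=18/29, sR=18/29; mL=-9/29, mR=0; mL+mR=-9/29 → advance -1; mR−mL=9/29 → turn +1·90°
n=2: pose=(6,7,E); sL=45/149, sR=5/13; mL=-425/3874, mR=80/1937; mL+mR=-265/3874 → advance -1; mR−mL=45/298 → turn +1·90°
n=3: pose=(5,7,N); sL=18/73, sR=90/361; mL=-3213/26353, mR=36/26353; mL+mR=-3177/26353 → advance -1; mR−mL=9/73 → turn +1·90°
n=4: pose=(5,6,W); sL=45/106, sR=45/136; mL=-3735/14416, mR=-675/14416; mL+mR=-2205/7208 → advance -1; mR−mL=45/212 → turn +1·90°
n=5: pose=(6,6,S); sL=18/29, sR=18/29; mL=-9/29, mR=0; mL+mR=-9/29 → advance -1; mR−mL=9/29 → turn +1·90°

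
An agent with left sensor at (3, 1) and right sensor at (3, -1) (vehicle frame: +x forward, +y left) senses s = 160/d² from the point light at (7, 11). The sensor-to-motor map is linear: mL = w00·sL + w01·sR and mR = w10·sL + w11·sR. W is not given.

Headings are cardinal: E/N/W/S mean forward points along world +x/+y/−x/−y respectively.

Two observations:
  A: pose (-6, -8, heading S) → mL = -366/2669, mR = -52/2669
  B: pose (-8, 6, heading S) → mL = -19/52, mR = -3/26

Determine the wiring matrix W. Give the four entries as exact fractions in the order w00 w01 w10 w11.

obs A: pose=(-6,-8,S) → sL=40/157, sR=4/17, mL=-366/2669, mR=-52/2669
obs B: pose=(-8,6,S) → sL=8/13, sR=1/2, mL=-19/52, mR=-3/26
sensor matrix S = [[40/157, 4/17], [8/13, 1/2]]; det S = -604/34697
solve [mL_A; mL_B] = S·[w00; w01] and [mR_A; mR_B] = S·[w10; w11]:
  w00 = -1, w01 = 1/2, w10 = -1, w11 = 1

-1 1/2 -1 1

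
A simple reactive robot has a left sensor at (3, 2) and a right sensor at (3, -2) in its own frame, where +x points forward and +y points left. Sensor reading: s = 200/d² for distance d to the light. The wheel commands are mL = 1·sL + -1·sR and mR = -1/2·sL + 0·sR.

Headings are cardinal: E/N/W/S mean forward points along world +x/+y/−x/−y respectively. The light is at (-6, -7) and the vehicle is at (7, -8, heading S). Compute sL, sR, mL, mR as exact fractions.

200/241 200/137 -20800/33017 -100/241

left sensor world pos  = (9, -11); dL² = 241
right sensor world pos = (5, -11); dR² = 137
sL = 200/241 = 200/241
sR = 200/137 = 200/137
mL = 1·sL + -1·sR = -20800/33017
mR = -1/2·sL + 0·sR = -100/241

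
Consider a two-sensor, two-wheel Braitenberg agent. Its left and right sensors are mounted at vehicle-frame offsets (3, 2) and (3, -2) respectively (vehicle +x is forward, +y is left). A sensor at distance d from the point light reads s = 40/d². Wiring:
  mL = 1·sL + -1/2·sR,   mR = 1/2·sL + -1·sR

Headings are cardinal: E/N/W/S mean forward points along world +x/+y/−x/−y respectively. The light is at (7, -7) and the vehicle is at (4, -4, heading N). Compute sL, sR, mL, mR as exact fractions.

40/61 40/37 260/2257 -1700/2257

left sensor world pos  = (2, -1); dL² = 61
right sensor world pos = (6, -1); dR² = 37
sL = 40/61 = 40/61
sR = 40/37 = 40/37
mL = 1·sL + -1/2·sR = 260/2257
mR = 1/2·sL + -1·sR = -1700/2257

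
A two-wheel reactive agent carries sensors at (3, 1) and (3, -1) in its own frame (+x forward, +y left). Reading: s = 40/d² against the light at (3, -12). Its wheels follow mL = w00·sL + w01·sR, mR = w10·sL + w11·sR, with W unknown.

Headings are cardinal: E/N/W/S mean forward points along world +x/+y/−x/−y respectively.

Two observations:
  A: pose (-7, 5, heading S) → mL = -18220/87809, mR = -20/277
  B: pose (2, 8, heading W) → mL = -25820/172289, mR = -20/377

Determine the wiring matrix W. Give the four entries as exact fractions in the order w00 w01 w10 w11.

-1 -1/2 -1/2 0

obs A: pose=(-7,5,S) → sL=40/277, sR=40/317, mL=-18220/87809, mR=-20/277
obs B: pose=(2,8,W) → sL=40/377, sR=40/457, mL=-25820/172289, mR=-20/377
sensor matrix S = [[40/277, 40/317], [40/377, 40/457]]; det S = -11328000/15128524801
solve [mL_A; mL_B] = S·[w00; w01] and [mR_A; mR_B] = S·[w10; w11]:
  w00 = -1, w01 = -1/2, w10 = -1/2, w11 = 0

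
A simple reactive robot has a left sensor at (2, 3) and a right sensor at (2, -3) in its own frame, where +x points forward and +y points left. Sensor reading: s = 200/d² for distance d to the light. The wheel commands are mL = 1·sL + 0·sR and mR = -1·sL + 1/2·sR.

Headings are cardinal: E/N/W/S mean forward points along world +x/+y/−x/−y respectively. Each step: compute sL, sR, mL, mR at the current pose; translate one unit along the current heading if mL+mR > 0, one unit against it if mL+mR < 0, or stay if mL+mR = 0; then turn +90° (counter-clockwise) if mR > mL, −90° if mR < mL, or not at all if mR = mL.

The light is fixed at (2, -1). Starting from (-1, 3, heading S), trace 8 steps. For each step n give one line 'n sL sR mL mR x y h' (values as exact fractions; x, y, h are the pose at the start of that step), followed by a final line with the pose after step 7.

0 50 5 50 -95/2 -1 3 S
1 8 200/61 8 -388/61 -1 2 W
2 100/37 100/13 100/37 550/481 -2 2 N
3 200/53 40 200/53 860/53 -2 3 E
4 25/9 50/9 25/9 0 -1 3 N
5 40/13 40 40/13 220/13 -1 4 E
6 100/37 4 100/37 -26/37 0 4 N
7 200/81 200/9 200/81 700/81 0 5 E
final 1 5 N

n=0: pose=(-1,3,S); sL=50, sR=5; mL=50, mR=-95/2; mL+mR=5/2 → advance +1; mR−mL=-195/2 → turn -1·90°
n=1: pose=(-1,2,W); sL=8, sR=200/61; mL=8, mR=-388/61; mL+mR=100/61 → advance +1; mR−mL=-876/61 → turn -1·90°
n=2: pose=(-2,2,N); sL=100/37, sR=100/13; mL=100/37, mR=550/481; mL+mR=50/13 → advance +1; mR−mL=-750/481 → turn -1·90°
n=3: pose=(-2,3,E); sL=200/53, sR=40; mL=200/53, mR=860/53; mL+mR=20 → advance +1; mR−mL=660/53 → turn +1·90°
n=4: pose=(-1,3,N); sL=25/9, sR=50/9; mL=25/9, mR=0; mL+mR=25/9 → advance +1; mR−mL=-25/9 → turn -1·90°
n=5: pose=(-1,4,E); sL=40/13, sR=40; mL=40/13, mR=220/13; mL+mR=20 → advance +1; mR−mL=180/13 → turn +1·90°
n=6: pose=(0,4,N); sL=100/37, sR=4; mL=100/37, mR=-26/37; mL+mR=2 → advance +1; mR−mL=-126/37 → turn -1·90°
n=7: pose=(0,5,E); sL=200/81, sR=200/9; mL=200/81, mR=700/81; mL+mR=100/9 → advance +1; mR−mL=500/81 → turn +1·90°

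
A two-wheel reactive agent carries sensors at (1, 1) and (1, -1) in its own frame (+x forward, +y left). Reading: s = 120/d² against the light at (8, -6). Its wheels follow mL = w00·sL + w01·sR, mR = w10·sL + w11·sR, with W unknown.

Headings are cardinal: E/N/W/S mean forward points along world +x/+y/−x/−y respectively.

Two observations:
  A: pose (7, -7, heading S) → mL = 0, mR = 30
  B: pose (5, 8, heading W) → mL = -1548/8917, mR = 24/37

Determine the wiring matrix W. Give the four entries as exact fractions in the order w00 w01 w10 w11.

1/2 -1 1 0

obs A: pose=(7,-7,S) → sL=30, sR=15, mL=0, mR=30
obs B: pose=(5,8,W) → sL=24/37, sR=120/241, mL=-1548/8917, mR=24/37
sensor matrix S = [[30, 15], [24/37, 120/241]]; det S = 46440/8917
solve [mL_A; mL_B] = S·[w00; w01] and [mR_A; mR_B] = S·[w10; w11]:
  w00 = 1/2, w01 = -1, w10 = 1, w11 = 0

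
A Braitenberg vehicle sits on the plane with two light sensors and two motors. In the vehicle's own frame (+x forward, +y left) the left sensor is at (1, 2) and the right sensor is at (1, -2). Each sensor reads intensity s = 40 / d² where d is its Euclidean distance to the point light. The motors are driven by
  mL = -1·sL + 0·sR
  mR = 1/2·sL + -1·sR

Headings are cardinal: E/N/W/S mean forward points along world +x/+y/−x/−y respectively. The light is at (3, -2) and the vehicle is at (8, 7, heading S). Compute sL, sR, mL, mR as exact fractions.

40/113 40/73 -40/113 -3060/8249

left sensor world pos  = (10, 6); dL² = 113
right sensor world pos = (6, 6); dR² = 73
sL = 40/113 = 40/113
sR = 40/73 = 40/73
mL = -1·sL + 0·sR = -40/113
mR = 1/2·sL + -1·sR = -3060/8249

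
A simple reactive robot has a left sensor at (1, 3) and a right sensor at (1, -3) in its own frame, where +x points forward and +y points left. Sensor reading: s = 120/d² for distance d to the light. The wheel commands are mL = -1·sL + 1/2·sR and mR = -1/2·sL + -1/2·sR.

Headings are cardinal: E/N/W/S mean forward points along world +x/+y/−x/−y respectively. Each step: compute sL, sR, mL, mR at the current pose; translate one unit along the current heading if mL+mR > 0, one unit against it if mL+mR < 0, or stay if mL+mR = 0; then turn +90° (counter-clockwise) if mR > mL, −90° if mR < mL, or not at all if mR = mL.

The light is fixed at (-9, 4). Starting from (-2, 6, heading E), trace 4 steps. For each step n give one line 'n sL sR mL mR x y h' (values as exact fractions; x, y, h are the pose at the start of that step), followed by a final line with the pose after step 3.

n=0: pose=(-2,6,E); sL=120/89, sR=24/13; mL=-492/1157, mR=-1848/1157; mL+mR=-180/89 → advance -1; mR−mL=-1356/1157 → turn -1·90°
n=1: pose=(-3,6,S); sL=60/41, sR=12; mL=186/41, mR=-276/41; mL+mR=-90/41 → advance -1; mR−mL=-462/41 → turn -1·90°
n=2: pose=(-3,7,W); sL=24/5, sR=120/61; mL=-1164/305, mR=-1032/305; mL+mR=-36/5 → advance -1; mR−mL=132/305 → turn +1·90°
n=3: pose=(-2,7,S); sL=15/13, sR=6; mL=24/13, mR=-93/26; mL+mR=-45/26 → advance -1; mR−mL=-141/26 → turn -1·90°

0 120/89 24/13 -492/1157 -1848/1157 -2 6 E
1 60/41 12 186/41 -276/41 -3 6 S
2 24/5 120/61 -1164/305 -1032/305 -3 7 W
3 15/13 6 24/13 -93/26 -2 7 S
final -2 8 W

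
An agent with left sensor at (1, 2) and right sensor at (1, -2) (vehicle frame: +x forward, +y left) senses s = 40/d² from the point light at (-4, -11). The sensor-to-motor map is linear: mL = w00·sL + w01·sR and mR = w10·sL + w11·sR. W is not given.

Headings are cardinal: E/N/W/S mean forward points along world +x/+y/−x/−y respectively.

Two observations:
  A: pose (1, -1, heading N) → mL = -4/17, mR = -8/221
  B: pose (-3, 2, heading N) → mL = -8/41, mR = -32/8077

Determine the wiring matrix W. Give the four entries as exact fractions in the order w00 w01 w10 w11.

obs A: pose=(1,-1,N) → sL=4/13, sR=4/17, mL=-4/17, mR=-8/221
obs B: pose=(-3,2,N) → sL=40/197, sR=8/41, mL=-8/41, mR=-32/8077
sensor matrix S = [[4/13, 4/17], [40/197, 8/41]]; det S = 21888/1785017
solve [mL_A; mL_B] = S·[w00; w01] and [mR_A; mR_B] = S·[w10; w11]:
  w00 = 0, w01 = -1, w10 = -1/2, w11 = 1/2

0 -1 -1/2 1/2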